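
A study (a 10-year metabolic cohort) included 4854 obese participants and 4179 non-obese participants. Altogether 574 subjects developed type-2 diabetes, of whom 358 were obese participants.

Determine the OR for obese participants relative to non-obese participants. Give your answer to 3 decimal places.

1.461

obese participants without the outcome: 4854 − 358 = 4496
non-obese participants with the outcome: 574 − 358 = 216
non-obese participants without the outcome: 4179 − 216 = 3963
odds, obese participants = 358/4496 = 0.0796
odds, non-obese participants = 216/3963 = 0.0545
OR = 0.0796 / 0.0545 = 1.461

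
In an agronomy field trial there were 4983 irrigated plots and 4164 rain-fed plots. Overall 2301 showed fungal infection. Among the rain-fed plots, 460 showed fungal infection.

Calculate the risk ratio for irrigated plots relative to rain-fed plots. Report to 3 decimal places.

RR = 3.344

irrigated plots with the outcome: 2301 − 460 = 1841
irrigated plots without the outcome: 4983 − 1841 = 3142
rain-fed plots without the outcome: 4164 − 460 = 3704
risk, irrigated plots = 1841/4983 = 0.3695
risk, rain-fed plots = 460/4164 = 0.1105
RR = 0.3695 / 0.1105 = 3.344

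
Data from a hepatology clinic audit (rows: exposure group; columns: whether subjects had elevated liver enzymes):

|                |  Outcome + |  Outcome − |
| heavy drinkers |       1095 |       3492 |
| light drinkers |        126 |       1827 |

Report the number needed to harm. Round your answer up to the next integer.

risk, heavy drinkers = 1095/4587 = 0.238718
risk, light drinkers = 126/1953 = 0.064516
absolute risk difference = 0.174202
1 / 0.174202 = 5.740 → round up → 6

NNH = 6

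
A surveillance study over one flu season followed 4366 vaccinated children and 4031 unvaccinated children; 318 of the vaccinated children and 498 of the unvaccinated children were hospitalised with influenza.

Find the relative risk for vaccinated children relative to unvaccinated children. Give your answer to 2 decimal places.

RR: 0.59

risk, vaccinated children = 318/4366 = 0.0728
risk, unvaccinated children = 498/4031 = 0.1235
RR = 0.0728 / 0.1235 = 0.59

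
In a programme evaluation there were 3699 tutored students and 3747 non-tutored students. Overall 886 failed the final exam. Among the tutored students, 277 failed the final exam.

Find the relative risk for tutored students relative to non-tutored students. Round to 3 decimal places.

0.461

tutored students without the outcome: 3699 − 277 = 3422
non-tutored students with the outcome: 886 − 277 = 609
non-tutored students without the outcome: 3747 − 609 = 3138
risk, tutored students = 277/3699 = 0.0749
risk, non-tutored students = 609/3747 = 0.1625
RR = 0.0749 / 0.1625 = 0.461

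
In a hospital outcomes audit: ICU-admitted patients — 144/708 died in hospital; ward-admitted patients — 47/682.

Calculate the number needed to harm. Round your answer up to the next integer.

risk, ICU-admitted patients = 144/708 = 0.203390
risk, ward-admitted patients = 47/682 = 0.068915
absolute risk difference = 0.134475
1 / 0.134475 = 7.436 → round up → 8

8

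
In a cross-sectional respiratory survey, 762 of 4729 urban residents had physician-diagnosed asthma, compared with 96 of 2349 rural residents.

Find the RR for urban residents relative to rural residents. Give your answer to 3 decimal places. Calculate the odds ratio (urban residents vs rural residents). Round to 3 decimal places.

risk, urban residents = 762/4729 = 0.16113
risk, rural residents = 96/2349 = 0.04087
RR = 0.16113 / 0.04087 = 3.943
odds, urban residents = 762/3967 = 0.19208
odds, rural residents = 96/2253 = 0.04261
OR = 0.19208 / 0.04261 = 4.508

RR = 3.943; OR = 4.508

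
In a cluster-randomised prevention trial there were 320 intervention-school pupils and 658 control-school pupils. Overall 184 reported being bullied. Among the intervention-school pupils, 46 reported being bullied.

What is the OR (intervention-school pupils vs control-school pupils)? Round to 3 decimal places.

intervention-school pupils without the outcome: 320 − 46 = 274
control-school pupils with the outcome: 184 − 46 = 138
control-school pupils without the outcome: 658 − 138 = 520
odds, intervention-school pupils = 46/274 = 0.1679
odds, control-school pupils = 138/520 = 0.2654
OR = 0.1679 / 0.2654 = 0.633

OR ≈ 0.633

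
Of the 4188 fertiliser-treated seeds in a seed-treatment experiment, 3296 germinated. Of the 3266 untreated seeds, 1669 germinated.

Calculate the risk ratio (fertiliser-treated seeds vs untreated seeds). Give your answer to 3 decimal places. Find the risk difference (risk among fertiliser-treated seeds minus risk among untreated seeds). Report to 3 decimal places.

RR = 1.540; RD = 0.276

risk, fertiliser-treated seeds = 3296/4188 = 0.7870
risk, untreated seeds = 1669/3266 = 0.5110
RR = 0.7870 / 0.5110 = 1.540
risk difference = 0.7870 − 0.5110 = 0.276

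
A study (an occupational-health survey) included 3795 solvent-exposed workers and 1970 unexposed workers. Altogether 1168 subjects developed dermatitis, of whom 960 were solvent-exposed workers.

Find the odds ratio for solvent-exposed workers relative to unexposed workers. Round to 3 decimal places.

solvent-exposed workers without the outcome: 3795 − 960 = 2835
unexposed workers with the outcome: 1168 − 960 = 208
unexposed workers without the outcome: 1970 − 208 = 1762
OR = (960 × 1762) / (2835 × 208) = 1691520/589680 ≈ 2.869

2.869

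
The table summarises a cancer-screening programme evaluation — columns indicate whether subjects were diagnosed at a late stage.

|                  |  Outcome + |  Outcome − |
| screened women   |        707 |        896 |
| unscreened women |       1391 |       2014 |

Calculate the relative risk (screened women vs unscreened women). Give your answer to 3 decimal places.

RR = 1.080

risk, screened women = 707/1603 = 0.4410
risk, unscreened women = 1391/3405 = 0.4085
RR = 0.4410 / 0.4085 = 1.080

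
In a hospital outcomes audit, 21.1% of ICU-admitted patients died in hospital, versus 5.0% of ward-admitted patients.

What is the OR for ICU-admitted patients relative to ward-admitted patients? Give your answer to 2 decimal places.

odds, ICU-admitted patients = 0.2110/0.7890 = 0.2674
odds, ward-admitted patients = 0.0500/0.9500 = 0.0526
OR = 0.2674 / 0.0526 = 5.08

OR = 5.08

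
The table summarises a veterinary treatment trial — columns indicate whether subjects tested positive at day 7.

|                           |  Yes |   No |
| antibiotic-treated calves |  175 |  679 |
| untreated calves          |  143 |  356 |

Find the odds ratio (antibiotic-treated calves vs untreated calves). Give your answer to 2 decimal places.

odds, antibiotic-treated calves = 175/679 = 0.2577
odds, untreated calves = 143/356 = 0.4017
OR = 0.2577 / 0.4017 = 0.64

0.64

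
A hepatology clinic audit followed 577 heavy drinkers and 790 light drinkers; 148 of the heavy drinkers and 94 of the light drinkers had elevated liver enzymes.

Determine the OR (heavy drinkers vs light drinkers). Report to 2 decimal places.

OR = 2.55

odds, heavy drinkers = 148/429 = 0.3450
odds, light drinkers = 94/696 = 0.1351
OR = 0.3450 / 0.1351 = 2.55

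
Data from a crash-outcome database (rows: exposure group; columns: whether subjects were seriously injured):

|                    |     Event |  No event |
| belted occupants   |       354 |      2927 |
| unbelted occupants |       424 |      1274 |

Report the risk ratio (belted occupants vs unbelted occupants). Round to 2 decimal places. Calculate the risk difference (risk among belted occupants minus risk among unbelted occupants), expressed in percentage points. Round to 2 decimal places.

RR = 0.43; RD = -14.18

risk, belted occupants = 354/3281 = 0.1079
risk, unbelted occupants = 424/1698 = 0.2497
RR = 0.1079 / 0.2497 = 0.43
risk difference = 0.1079 − 0.2497 = -0.1418 → -14.18 percentage points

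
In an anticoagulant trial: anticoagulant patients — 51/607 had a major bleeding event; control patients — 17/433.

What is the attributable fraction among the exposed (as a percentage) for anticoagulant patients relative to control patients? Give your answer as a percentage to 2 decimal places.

AR% = 53.27%

risk, anticoagulant patients = 51/607 = 0.08402
risk, control patients = 17/433 = 0.03926
AR% = (0.08402 − 0.03926) / 0.08402 = 0.5327 → 53.27%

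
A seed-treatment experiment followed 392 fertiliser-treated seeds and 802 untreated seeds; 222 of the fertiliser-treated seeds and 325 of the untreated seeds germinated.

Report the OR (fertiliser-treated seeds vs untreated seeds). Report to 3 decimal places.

OR = (222 × 477) / (170 × 325) = 105894/55250 ≈ 1.917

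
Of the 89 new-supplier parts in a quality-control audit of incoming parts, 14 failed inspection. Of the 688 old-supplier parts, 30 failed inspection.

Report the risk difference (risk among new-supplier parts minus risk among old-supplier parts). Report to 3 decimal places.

0.114

risk, new-supplier parts = 14/89 = 0.15730
risk, old-supplier parts = 30/688 = 0.04360
risk difference = 0.15730 − 0.04360 = 0.114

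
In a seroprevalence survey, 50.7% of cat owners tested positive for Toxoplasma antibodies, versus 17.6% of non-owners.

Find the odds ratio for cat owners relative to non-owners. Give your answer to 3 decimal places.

odds, cat owners = 0.5070/0.4930 = 1.0284
odds, non-owners = 0.1760/0.8240 = 0.2136
OR = 1.0284 / 0.2136 = 4.815

OR ≈ 4.815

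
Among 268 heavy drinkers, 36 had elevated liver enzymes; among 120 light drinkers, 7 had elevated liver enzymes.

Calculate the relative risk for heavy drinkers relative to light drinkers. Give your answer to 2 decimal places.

risk, heavy drinkers = 36/268 = 0.1343
risk, light drinkers = 7/120 = 0.0583
RR = 0.1343 / 0.0583 = 2.30

RR = 2.30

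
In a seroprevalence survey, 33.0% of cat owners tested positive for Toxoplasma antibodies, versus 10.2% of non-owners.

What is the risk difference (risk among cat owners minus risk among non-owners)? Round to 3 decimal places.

risk difference = 0.3300 − 0.1020 = 0.228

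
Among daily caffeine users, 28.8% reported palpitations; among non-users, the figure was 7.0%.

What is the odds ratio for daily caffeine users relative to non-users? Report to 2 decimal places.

odds, daily caffeine users = 0.2880/0.7120 = 0.4045
odds, non-users = 0.0700/0.9300 = 0.0753
OR = 0.4045 / 0.0753 = 5.37

OR: 5.37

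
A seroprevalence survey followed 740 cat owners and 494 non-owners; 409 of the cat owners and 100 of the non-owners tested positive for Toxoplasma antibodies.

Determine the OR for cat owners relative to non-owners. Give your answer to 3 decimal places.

OR = (409 × 394) / (331 × 100) = 161146/33100 ≈ 4.868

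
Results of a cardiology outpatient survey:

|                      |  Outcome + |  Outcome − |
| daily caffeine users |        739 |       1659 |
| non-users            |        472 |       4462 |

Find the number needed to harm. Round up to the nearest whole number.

risk, daily caffeine users = 739/2398 = 0.308173
risk, non-users = 472/4934 = 0.095663
absolute risk difference = 0.212511
1 / 0.212511 = 4.706 → round up → 5

5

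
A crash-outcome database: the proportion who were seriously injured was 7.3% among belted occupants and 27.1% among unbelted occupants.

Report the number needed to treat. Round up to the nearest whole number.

absolute risk difference = 0.198000
1 / 0.198000 = 5.051 → round up → 6

NNT: 6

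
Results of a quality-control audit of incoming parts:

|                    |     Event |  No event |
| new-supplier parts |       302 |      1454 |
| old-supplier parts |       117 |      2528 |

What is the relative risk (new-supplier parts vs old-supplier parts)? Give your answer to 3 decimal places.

risk, new-supplier parts = 302/1756 = 0.17198
risk, old-supplier parts = 117/2645 = 0.04423
RR = 0.17198 / 0.04423 = 3.888

RR ≈ 3.888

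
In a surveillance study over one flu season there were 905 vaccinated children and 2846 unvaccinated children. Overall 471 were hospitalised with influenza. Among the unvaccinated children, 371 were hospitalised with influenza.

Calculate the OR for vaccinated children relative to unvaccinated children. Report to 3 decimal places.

0.829

vaccinated children with the outcome: 471 − 371 = 100
vaccinated children without the outcome: 905 − 100 = 805
unvaccinated children without the outcome: 2846 − 371 = 2475
odds, vaccinated children = 100/805 = 0.1242
odds, unvaccinated children = 371/2475 = 0.1499
OR = 0.1242 / 0.1499 = 0.829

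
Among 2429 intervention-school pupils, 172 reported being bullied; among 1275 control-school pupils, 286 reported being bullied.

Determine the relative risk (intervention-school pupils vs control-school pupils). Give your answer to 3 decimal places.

risk, intervention-school pupils = 172/2429 = 0.0708
risk, control-school pupils = 286/1275 = 0.2243
RR = 0.0708 / 0.2243 = 0.316

0.316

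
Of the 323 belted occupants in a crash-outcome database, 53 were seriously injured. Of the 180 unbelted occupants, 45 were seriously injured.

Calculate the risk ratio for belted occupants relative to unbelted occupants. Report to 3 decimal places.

risk, belted occupants = 53/323 = 0.1641
risk, unbelted occupants = 45/180 = 0.2500
RR = 0.1641 / 0.2500 = 0.656

RR = 0.656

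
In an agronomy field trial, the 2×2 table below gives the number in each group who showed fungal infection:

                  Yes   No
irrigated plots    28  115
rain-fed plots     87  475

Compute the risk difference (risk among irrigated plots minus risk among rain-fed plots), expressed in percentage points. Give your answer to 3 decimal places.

risk, irrigated plots = 28/143 = 0.1958
risk, rain-fed plots = 87/562 = 0.1548
risk difference = 0.1958 − 0.1548 = 0.0410 → 4.100 percentage points

RD ≈ 4.100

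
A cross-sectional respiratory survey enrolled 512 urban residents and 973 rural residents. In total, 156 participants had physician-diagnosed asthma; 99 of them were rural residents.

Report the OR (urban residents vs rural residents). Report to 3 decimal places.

OR = 1.106

urban residents with the outcome: 156 − 99 = 57
urban residents without the outcome: 512 − 57 = 455
rural residents without the outcome: 973 − 99 = 874
odds, urban residents = 57/455 = 0.1253
odds, rural residents = 99/874 = 0.1133
OR = 0.1253 / 0.1133 = 1.106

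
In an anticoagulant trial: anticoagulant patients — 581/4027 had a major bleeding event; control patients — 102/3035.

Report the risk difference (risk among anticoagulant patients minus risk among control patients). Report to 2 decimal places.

RD ≈ 0.11

risk, anticoagulant patients = 581/4027 = 0.14428
risk, control patients = 102/3035 = 0.03361
risk difference = 0.14428 − 0.03361 = 0.11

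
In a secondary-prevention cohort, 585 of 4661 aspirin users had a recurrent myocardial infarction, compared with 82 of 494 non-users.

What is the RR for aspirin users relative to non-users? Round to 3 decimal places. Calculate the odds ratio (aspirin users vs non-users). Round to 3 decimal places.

risk, aspirin users = 585/4661 = 0.1255
risk, non-users = 82/494 = 0.1660
RR = 0.1255 / 0.1660 = 0.756
OR = (585 × 412) / (4076 × 82) = 241020/334232 ≈ 0.721

RR = 0.756; OR = 0.721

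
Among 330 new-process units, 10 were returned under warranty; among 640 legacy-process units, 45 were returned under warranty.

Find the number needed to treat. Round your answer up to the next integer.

risk, new-process units = 10/330 = 0.030303
risk, legacy-process units = 45/640 = 0.070312
absolute risk difference = 0.040009
1 / 0.040009 = 24.994 → round up → 25

NNT: 25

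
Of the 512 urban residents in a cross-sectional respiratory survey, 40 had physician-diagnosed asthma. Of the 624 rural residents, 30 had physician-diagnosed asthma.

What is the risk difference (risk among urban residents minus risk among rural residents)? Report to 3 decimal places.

risk, urban residents = 40/512 = 0.07812
risk, rural residents = 30/624 = 0.04808
risk difference = 0.07812 − 0.04808 = 0.030

0.030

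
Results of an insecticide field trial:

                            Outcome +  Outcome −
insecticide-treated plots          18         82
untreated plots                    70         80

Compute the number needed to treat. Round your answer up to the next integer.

risk, insecticide-treated plots = 18/100 = 0.180000
risk, untreated plots = 70/150 = 0.466667
absolute risk difference = 0.286667
1 / 0.286667 = 3.488 → round up → 4

NNT: 4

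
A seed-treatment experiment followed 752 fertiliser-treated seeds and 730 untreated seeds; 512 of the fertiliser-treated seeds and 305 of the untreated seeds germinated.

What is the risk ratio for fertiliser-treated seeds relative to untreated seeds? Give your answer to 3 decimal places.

RR = 1.630

risk, fertiliser-treated seeds = 512/752 = 0.6809
risk, untreated seeds = 305/730 = 0.4178
RR = 0.6809 / 0.4178 = 1.630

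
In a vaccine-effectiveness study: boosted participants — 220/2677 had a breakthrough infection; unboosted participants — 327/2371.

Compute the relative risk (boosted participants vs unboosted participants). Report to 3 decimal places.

RR ≈ 0.596

risk, boosted participants = 220/2677 = 0.0822
risk, unboosted participants = 327/2371 = 0.1379
RR = 0.0822 / 0.1379 = 0.596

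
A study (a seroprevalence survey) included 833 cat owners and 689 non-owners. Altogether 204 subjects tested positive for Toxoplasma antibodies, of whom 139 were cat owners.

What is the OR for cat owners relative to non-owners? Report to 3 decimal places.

1.923

cat owners without the outcome: 833 − 139 = 694
non-owners with the outcome: 204 − 139 = 65
non-owners without the outcome: 689 − 65 = 624
OR = (139 × 624) / (694 × 65) = 86736/45110 ≈ 1.923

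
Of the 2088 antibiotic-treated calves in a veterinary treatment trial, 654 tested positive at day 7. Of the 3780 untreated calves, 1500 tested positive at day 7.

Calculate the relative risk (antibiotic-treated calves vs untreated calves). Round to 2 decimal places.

0.79

risk, antibiotic-treated calves = 654/2088 = 0.3132
risk, untreated calves = 1500/3780 = 0.3968
RR = 0.3132 / 0.3968 = 0.79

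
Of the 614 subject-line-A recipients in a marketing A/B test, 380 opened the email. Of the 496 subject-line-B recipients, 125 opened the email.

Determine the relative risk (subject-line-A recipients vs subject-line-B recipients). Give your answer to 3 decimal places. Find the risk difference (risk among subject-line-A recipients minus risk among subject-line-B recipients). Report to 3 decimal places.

RR = 2.456; RD = 0.367

risk, subject-line-A recipients = 380/614 = 0.6189
risk, subject-line-B recipients = 125/496 = 0.2520
RR = 0.6189 / 0.2520 = 2.456
risk difference = 0.6189 − 0.2520 = 0.367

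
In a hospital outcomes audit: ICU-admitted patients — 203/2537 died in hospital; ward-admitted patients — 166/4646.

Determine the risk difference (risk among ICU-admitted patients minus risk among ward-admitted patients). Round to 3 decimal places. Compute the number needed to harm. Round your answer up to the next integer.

RD = 0.044; NNH = 23

risk, ICU-admitted patients = 203/2537 = 0.08002
risk, ward-admitted patients = 166/4646 = 0.03573
risk difference = 0.08002 − 0.03573 = 0.044
absolute risk difference = 0.044286
1 / 0.044286 = 22.580 → round up → 23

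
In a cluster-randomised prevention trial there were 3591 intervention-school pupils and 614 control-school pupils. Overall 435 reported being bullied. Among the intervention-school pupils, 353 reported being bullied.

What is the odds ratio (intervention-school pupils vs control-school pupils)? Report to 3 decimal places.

OR ≈ 0.707

intervention-school pupils without the outcome: 3591 − 353 = 3238
control-school pupils with the outcome: 435 − 353 = 82
control-school pupils without the outcome: 614 − 82 = 532
OR = (353 × 532) / (3238 × 82) = 187796/265516 ≈ 0.707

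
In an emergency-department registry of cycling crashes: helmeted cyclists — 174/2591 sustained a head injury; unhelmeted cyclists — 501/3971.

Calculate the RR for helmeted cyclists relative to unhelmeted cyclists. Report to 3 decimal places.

risk, helmeted cyclists = 174/2591 = 0.0672
risk, unhelmeted cyclists = 501/3971 = 0.1262
RR = 0.0672 / 0.1262 = 0.532

RR: 0.532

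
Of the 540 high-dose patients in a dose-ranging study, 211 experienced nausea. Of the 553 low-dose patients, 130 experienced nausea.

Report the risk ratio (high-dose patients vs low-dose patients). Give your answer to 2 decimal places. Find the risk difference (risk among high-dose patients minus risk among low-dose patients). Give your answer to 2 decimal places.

RR = 1.66; RD = 0.16

risk, high-dose patients = 211/540 = 0.3907
risk, low-dose patients = 130/553 = 0.2351
RR = 0.3907 / 0.2351 = 1.66
risk difference = 0.3907 − 0.2351 = 0.16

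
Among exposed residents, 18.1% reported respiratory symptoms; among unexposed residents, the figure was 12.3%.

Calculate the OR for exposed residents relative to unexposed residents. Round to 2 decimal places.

1.58

odds, exposed residents = 0.1810/0.8190 = 0.2210
odds, unexposed residents = 0.1230/0.8770 = 0.1403
OR = 0.2210 / 0.1403 = 1.58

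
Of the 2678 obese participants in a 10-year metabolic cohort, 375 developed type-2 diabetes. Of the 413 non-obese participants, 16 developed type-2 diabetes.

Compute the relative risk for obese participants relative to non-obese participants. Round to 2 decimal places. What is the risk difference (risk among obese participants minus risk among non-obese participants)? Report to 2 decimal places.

RR = 3.61; RD = 0.10

risk, obese participants = 375/2678 = 0.14003
risk, non-obese participants = 16/413 = 0.03874
RR = 0.14003 / 0.03874 = 3.61
risk difference = 0.14003 − 0.03874 = 0.10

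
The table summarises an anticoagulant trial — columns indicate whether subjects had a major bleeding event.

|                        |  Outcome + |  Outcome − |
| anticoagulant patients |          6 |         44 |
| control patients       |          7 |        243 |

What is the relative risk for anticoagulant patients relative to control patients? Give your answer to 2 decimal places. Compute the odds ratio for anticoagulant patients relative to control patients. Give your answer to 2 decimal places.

risk, anticoagulant patients = 6/50 = 0.12000
risk, control patients = 7/250 = 0.02800
RR = 0.12000 / 0.02800 = 4.29
odds, anticoagulant patients = 6/44 = 0.13636
odds, control patients = 7/243 = 0.02881
OR = 0.13636 / 0.02881 = 4.73

RR = 4.29; OR = 4.73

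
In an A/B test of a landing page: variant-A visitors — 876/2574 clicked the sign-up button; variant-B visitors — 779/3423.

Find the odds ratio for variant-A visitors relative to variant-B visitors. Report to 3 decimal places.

OR = (876 × 2644) / (1698 × 779) = 2316144/1322742 ≈ 1.751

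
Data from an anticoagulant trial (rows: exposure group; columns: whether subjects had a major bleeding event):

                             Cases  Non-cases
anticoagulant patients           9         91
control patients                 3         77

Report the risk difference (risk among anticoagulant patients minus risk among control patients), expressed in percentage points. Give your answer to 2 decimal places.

risk, anticoagulant patients = 9/100 = 0.09000
risk, control patients = 3/80 = 0.03750
risk difference = 0.09000 − 0.03750 = 0.05250 → 5.25 percentage points

5.25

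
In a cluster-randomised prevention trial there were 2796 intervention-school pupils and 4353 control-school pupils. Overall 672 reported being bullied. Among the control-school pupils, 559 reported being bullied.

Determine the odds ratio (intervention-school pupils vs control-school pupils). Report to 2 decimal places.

intervention-school pupils with the outcome: 672 − 559 = 113
intervention-school pupils without the outcome: 2796 − 113 = 2683
control-school pupils without the outcome: 4353 − 559 = 3794
odds, intervention-school pupils = 113/2683 = 0.04212
odds, control-school pupils = 559/3794 = 0.14734
OR = 0.04212 / 0.14734 = 0.29

OR = 0.29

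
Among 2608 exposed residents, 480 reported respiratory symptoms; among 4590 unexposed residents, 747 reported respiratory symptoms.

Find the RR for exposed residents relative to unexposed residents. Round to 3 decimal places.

1.131

risk, exposed residents = 480/2608 = 0.1840
risk, unexposed residents = 747/4590 = 0.1627
RR = 0.1840 / 0.1627 = 1.131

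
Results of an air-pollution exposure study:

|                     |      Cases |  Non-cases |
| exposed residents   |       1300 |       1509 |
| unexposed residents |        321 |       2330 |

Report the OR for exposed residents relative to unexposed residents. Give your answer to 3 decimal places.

OR = (1300 × 2330) / (1509 × 321) = 3029000/484389 ≈ 6.253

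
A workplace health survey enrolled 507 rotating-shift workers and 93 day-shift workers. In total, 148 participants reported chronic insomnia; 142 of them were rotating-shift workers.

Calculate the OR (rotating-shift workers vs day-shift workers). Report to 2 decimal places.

rotating-shift workers without the outcome: 507 − 142 = 365
day-shift workers with the outcome: 148 − 142 = 6
day-shift workers without the outcome: 93 − 6 = 87
OR = (142 × 87) / (365 × 6) = 12354/2190 ≈ 5.64

OR = 5.64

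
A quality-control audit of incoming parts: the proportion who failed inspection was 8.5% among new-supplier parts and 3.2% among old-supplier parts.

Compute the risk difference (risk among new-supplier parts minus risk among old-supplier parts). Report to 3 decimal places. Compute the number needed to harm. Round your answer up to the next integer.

risk difference = 0.08500 − 0.03200 = 0.053
absolute risk difference = 0.053000
1 / 0.053000 = 18.868 → round up → 19

RD = 0.053; NNH = 19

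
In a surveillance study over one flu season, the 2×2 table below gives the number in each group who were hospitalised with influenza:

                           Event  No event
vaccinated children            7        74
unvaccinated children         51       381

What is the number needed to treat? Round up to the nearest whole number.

32

risk, vaccinated children = 7/81 = 0.086420
risk, unvaccinated children = 51/432 = 0.118056
absolute risk difference = 0.031636
1 / 0.031636 = 31.610 → round up → 32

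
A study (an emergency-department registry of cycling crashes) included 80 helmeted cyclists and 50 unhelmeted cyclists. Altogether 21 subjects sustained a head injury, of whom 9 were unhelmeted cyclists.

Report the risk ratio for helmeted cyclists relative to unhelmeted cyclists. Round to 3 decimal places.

helmeted cyclists with the outcome: 21 − 9 = 12
helmeted cyclists without the outcome: 80 − 12 = 68
unhelmeted cyclists without the outcome: 50 − 9 = 41
risk, helmeted cyclists = 12/80 = 0.1500
risk, unhelmeted cyclists = 9/50 = 0.1800
RR = 0.1500 / 0.1800 = 0.833

RR = 0.833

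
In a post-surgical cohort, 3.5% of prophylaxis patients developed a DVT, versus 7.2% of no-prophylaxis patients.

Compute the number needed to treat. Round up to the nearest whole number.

28

absolute risk difference = 0.037000
1 / 0.037000 = 27.027 → round up → 28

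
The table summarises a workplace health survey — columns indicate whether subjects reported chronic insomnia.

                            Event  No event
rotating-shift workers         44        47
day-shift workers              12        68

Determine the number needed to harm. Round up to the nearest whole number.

3

risk, rotating-shift workers = 44/91 = 0.483516
risk, day-shift workers = 12/80 = 0.150000
absolute risk difference = 0.333516
1 / 0.333516 = 2.998 → round up → 3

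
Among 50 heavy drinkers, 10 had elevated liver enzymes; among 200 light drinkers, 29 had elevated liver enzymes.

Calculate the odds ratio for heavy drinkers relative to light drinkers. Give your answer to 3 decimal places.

OR = (10 × 171) / (40 × 29) = 1710/1160 ≈ 1.474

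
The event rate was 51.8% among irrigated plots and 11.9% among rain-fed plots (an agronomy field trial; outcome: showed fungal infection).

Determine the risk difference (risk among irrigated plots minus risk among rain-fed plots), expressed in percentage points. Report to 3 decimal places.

risk difference = 0.5180 − 0.1190 = 0.3990 → 39.900 percentage points

RD = 39.900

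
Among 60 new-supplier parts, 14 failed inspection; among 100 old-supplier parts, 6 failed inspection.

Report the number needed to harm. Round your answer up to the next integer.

6

risk, new-supplier parts = 14/60 = 0.233333
risk, old-supplier parts = 6/100 = 0.060000
absolute risk difference = 0.173333
1 / 0.173333 = 5.769 → round up → 6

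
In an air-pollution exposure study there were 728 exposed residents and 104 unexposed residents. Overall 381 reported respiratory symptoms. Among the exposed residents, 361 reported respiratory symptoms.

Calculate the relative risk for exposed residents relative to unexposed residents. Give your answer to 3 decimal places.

RR ≈ 2.579

exposed residents without the outcome: 728 − 361 = 367
unexposed residents with the outcome: 381 − 361 = 20
unexposed residents without the outcome: 104 − 20 = 84
risk, exposed residents = 361/728 = 0.4959
risk, unexposed residents = 20/104 = 0.1923
RR = 0.4959 / 0.1923 = 2.579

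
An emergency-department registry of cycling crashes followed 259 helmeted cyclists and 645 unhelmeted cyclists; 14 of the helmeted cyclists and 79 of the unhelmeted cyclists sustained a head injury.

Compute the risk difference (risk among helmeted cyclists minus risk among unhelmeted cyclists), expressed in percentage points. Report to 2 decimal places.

-6.84

risk, helmeted cyclists = 14/259 = 0.0541
risk, unhelmeted cyclists = 79/645 = 0.1225
risk difference = 0.0541 − 0.1225 = -0.0684 → -6.84 percentage points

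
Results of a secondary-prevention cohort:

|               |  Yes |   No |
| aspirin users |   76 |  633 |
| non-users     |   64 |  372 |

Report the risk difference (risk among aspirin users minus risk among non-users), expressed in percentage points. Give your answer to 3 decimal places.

RD = -3.960

risk, aspirin users = 76/709 = 0.1072
risk, non-users = 64/436 = 0.1468
risk difference = 0.1072 − 0.1468 = -0.0396 → -3.960 percentage points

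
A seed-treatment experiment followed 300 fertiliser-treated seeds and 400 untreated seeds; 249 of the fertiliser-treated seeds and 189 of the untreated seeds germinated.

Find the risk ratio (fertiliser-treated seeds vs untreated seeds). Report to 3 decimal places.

RR = 1.757

risk, fertiliser-treated seeds = 249/300 = 0.8300
risk, untreated seeds = 189/400 = 0.4725
RR = 0.8300 / 0.4725 = 1.757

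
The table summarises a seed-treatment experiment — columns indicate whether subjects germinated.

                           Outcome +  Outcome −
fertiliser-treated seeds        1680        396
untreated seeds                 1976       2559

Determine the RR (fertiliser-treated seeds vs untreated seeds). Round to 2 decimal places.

1.86

risk, fertiliser-treated seeds = 1680/2076 = 0.8092
risk, untreated seeds = 1976/4535 = 0.4357
RR = 0.8092 / 0.4357 = 1.86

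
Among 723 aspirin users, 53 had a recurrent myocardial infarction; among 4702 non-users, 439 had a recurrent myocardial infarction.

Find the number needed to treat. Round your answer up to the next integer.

NNT = 50

risk, aspirin users = 53/723 = 0.073306
risk, non-users = 439/4702 = 0.093365
absolute risk difference = 0.020059
1 / 0.020059 = 49.853 → round up → 50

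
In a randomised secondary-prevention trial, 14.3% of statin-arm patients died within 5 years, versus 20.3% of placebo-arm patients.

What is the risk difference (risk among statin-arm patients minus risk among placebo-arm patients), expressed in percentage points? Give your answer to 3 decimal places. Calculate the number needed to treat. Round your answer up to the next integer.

risk difference = 0.1430 − 0.2030 = -0.0600 → -6.000 percentage points
absolute risk difference = 0.060000
1 / 0.060000 = 16.667 → round up → 17

RD = -6.000; NNT = 17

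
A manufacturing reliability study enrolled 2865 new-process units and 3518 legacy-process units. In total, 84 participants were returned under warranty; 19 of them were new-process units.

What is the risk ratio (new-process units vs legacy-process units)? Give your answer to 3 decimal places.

RR = 0.359

new-process units without the outcome: 2865 − 19 = 2846
legacy-process units with the outcome: 84 − 19 = 65
legacy-process units without the outcome: 3518 − 65 = 3453
risk, new-process units = 19/2865 = 0.00663
risk, legacy-process units = 65/3518 = 0.01848
RR = 0.00663 / 0.01848 = 0.359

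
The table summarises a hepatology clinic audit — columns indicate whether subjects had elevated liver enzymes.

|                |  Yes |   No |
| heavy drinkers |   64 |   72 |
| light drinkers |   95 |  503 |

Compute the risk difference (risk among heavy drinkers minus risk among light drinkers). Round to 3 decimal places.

risk, heavy drinkers = 64/136 = 0.4706
risk, light drinkers = 95/598 = 0.1589
risk difference = 0.4706 − 0.1589 = 0.312

0.312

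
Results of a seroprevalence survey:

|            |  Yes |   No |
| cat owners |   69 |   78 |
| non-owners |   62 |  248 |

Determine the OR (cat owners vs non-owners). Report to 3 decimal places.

OR = (69 × 248) / (78 × 62) = 17112/4836 ≈ 3.538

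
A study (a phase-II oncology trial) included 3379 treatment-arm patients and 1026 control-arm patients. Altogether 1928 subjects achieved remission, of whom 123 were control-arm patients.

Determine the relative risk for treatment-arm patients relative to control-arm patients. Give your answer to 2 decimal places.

4.46

treatment-arm patients with the outcome: 1928 − 123 = 1805
treatment-arm patients without the outcome: 3379 − 1805 = 1574
control-arm patients without the outcome: 1026 − 123 = 903
risk, treatment-arm patients = 1805/3379 = 0.5342
risk, control-arm patients = 123/1026 = 0.1199
RR = 0.5342 / 0.1199 = 4.46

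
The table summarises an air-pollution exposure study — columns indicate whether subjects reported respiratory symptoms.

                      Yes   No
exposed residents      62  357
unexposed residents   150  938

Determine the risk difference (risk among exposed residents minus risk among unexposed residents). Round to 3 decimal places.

RD ≈ 0.010

risk, exposed residents = 62/419 = 0.1480
risk, unexposed residents = 150/1088 = 0.1379
risk difference = 0.1480 − 0.1379 = 0.010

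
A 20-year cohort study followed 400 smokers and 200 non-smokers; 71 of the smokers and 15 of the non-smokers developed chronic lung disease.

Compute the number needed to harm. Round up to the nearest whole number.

NNH = 10

risk, smokers = 71/400 = 0.177500
risk, non-smokers = 15/200 = 0.075000
absolute risk difference = 0.102500
1 / 0.102500 = 9.756 → round up → 10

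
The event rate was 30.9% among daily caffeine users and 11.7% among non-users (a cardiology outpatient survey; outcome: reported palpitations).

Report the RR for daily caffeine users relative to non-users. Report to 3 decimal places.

RR = 0.3090 / 0.1170 = 2.641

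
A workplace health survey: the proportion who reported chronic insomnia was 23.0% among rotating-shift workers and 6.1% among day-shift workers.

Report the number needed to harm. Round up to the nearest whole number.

NNH = 6

absolute risk difference = 0.169000
1 / 0.169000 = 5.917 → round up → 6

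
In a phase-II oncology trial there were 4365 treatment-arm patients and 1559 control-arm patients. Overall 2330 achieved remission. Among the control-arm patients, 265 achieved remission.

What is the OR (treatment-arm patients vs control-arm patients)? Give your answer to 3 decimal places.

OR = 4.384

treatment-arm patients with the outcome: 2330 − 265 = 2065
treatment-arm patients without the outcome: 4365 − 2065 = 2300
control-arm patients without the outcome: 1559 − 265 = 1294
OR = (2065 × 1294) / (2300 × 265) = 2672110/609500 ≈ 4.384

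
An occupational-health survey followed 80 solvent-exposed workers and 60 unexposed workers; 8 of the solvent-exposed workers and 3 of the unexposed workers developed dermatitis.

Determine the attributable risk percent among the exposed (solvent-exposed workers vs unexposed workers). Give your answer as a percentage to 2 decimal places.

AR% ≈ 50.00%

risk, solvent-exposed workers = 8/80 = 0.1000
risk, unexposed workers = 3/60 = 0.0500
AR% = (0.1000 − 0.0500) / 0.1000 = 0.5000 → 50.00%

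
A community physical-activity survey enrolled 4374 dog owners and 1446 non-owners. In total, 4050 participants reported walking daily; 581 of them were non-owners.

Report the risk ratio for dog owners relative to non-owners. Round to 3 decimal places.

dog owners with the outcome: 4050 − 581 = 3469
dog owners without the outcome: 4374 − 3469 = 905
non-owners without the outcome: 1446 − 581 = 865
risk, dog owners = 3469/4374 = 0.7931
risk, non-owners = 581/1446 = 0.4018
RR = 0.7931 / 0.4018 = 1.974

RR = 1.974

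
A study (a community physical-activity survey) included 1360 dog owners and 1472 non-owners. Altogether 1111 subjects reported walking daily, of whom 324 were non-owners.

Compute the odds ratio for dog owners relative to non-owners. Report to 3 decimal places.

dog owners with the outcome: 1111 − 324 = 787
dog owners without the outcome: 1360 − 787 = 573
non-owners without the outcome: 1472 − 324 = 1148
OR = (787 × 1148) / (573 × 324) = 903476/185652 ≈ 4.867

OR ≈ 4.867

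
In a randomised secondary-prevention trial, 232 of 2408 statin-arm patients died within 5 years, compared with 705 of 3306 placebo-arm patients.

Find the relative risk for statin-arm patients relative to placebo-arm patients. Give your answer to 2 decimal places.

RR: 0.45

risk, statin-arm patients = 232/2408 = 0.0963
risk, placebo-arm patients = 705/3306 = 0.2132
RR = 0.0963 / 0.2132 = 0.45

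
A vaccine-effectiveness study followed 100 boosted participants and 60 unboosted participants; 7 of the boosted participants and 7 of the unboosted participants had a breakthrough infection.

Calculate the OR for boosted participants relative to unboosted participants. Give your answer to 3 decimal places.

OR = (7 × 53) / (93 × 7) = 371/651 ≈ 0.570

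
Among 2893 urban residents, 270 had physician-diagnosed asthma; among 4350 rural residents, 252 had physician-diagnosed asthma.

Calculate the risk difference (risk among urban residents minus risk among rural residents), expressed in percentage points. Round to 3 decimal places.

risk, urban residents = 270/2893 = 0.0933
risk, rural residents = 252/4350 = 0.0579
risk difference = 0.0933 − 0.0579 = 0.0354 → 3.540 percentage points

RD = 3.540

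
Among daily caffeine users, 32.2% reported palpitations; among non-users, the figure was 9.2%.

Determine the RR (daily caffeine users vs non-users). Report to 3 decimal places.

RR = 0.3220 / 0.0920 = 3.500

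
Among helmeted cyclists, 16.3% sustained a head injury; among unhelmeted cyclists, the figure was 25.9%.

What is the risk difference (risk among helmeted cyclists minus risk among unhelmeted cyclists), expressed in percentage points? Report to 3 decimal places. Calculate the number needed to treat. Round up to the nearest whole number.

risk difference = 0.1630 − 0.2590 = -0.0960 → -9.600 percentage points
absolute risk difference = 0.096000
1 / 0.096000 = 10.417 → round up → 11

RD = -9.600; NNT = 11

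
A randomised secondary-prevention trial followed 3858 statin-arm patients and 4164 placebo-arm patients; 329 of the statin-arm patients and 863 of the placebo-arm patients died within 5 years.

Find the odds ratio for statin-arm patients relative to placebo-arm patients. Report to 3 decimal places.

OR = (329 × 3301) / (3529 × 863) = 1086029/3045527 ≈ 0.357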